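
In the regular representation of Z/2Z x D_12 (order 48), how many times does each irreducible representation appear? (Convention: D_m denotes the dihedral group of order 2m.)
Each irreducible V_i of dimension d_i appears with multiplicity d_i, i.e. rho_reg = (direct sum over all irreducibles V_i) d_i V_i. The irreducible dimensions for Z/2Z x D_12 are 1, 1, 1, 1, 1, 1, 1, 1, 2, 2, 2, 2, 2, 2, 2, 2, 2, 2: 8 irreducibles of dimension 1, each with multiplicity 1; 10 irreducibles of dimension 2, each with multiplicity 2. Total dimension 8*1*1 + 10*2*2 = 48 = |G|.

Explanation: General theorem: in the regular representation of a finite group G, each irreducible appears with multiplicity equal to its dimension. Check: dim(rho_reg) = sum d_i^2 = 1 + 1 + 1 + 1 + 1 + 1 + 1 + 1 + 4 + 4 + 4 + 4 + 4 + 4 + 4 + 4 + 4 + 4 = 48 = |G|.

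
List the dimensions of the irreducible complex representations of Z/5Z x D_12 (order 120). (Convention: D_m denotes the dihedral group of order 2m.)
Dimensions: 1, 1, 1, 1, 1, 1, 1, 1, 1, 1, 1, 1, 1, 1, 1, 1, 1, 1, 1, 1, 2, 2, 2, 2, 2, 2, 2, 2, 2, 2, 2, 2, 2, 2, 2, 2, 2, 2, 2, 2, 2, 2, 2, 2, 2

Reasoning: There are 45 irreducibles (= number of conjugacy classes). Their dimensions d_i satisfy sum d_i^2 = |G| = 120: 1 + 1 + 1 + 1 + 1 + 1 + 1 + 1 + 1 + 1 + 1 + 1 + 1 + 1 + 1 + 1 + 1 + 1 + 1 + 1 + 4 + 4 + 4 + 4 + 4 + 4 + 4 + 4 + 4 + 4 + 4 + 4 + 4 + 4 + 4 + 4 + 4 + 4 + 4 + 4 + 4 + 4 + 4 + 4 + 4 = 120. (For the product with Z/5Z: each of the 5 1-dim characters of Z/5Z tensors with each irrep of D_12, giving 5 copies of each D_12-dimension.)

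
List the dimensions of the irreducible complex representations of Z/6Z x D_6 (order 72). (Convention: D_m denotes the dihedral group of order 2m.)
Dimensions: 1, 1, 1, 1, 1, 1, 1, 1, 1, 1, 1, 1, 1, 1, 1, 1, 1, 1, 1, 1, 1, 1, 1, 1, 2, 2, 2, 2, 2, 2, 2, 2, 2, 2, 2, 2

Justification: There are 36 irreducibles (= number of conjugacy classes). Their dimensions d_i satisfy sum d_i^2 = |G| = 72: 1 + 1 + 1 + 1 + 1 + 1 + 1 + 1 + 1 + 1 + 1 + 1 + 1 + 1 + 1 + 1 + 1 + 1 + 1 + 1 + 1 + 1 + 1 + 1 + 4 + 4 + 4 + 4 + 4 + 4 + 4 + 4 + 4 + 4 + 4 + 4 = 72. (For the product with Z/6Z: each of the 6 1-dim characters of Z/6Z tensors with each irrep of D_6, giving 6 copies of each D_6-dimension.)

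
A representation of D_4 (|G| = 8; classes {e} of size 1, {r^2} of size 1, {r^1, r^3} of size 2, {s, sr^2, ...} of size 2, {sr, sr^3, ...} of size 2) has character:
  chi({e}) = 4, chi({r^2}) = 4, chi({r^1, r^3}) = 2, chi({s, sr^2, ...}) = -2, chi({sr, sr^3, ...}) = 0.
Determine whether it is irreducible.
Not irreducible (reducible): <chi, chi> = 6 > 1.

Argument: <chi, chi> = (1/|G|) sum_C |C| * |chi(C)|^2 = (1/8)[1*|4|^2 + 1*|4|^2 + 2*|2|^2 + 2*|-2|^2 + 2*|0|^2]
  = (1/8)[(16) + (16) + (8) + (8) + (0)] = 48/8 = 6.
A character is irreducible iff <chi, chi> = 1, so this representation is reducible.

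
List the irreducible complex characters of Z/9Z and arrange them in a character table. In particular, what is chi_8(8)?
Character table of Z/9Z (irreps indexed chi_0,...,chi_8 with chi_k(m) = zeta_9^(k*m), zeta_9 = exp(2*pi*i/9)):
  irrep \ class  {0} (size 1)  {1} (size 1)    {2} (size 1)    {3} (size 1)    {4} (size 1)    {5} (size 1)    {6} (size 1)    {7} (size 1)    {8} (size 1)  
  chi_0          1             1               1               1               1               1               1               1               1             
  chi_1          1             exp(2*I*pi/9)   exp(4*I*pi/9)   exp(2*I*pi/3)   exp(8*I*pi/9)   exp(-8*I*pi/9)  exp(-2*I*pi/3)  exp(-4*I*pi/9)  exp(-2*I*pi/9)
  chi_2          1             exp(4*I*pi/9)   exp(8*I*pi/9)   exp(-2*I*pi/3)  exp(-2*I*pi/9)  exp(2*I*pi/9)   exp(2*I*pi/3)   exp(-8*I*pi/9)  exp(-4*I*pi/9)
  chi_3          1             exp(2*I*pi/3)   exp(-2*I*pi/3)  1               exp(2*I*pi/3)   exp(-2*I*pi/3)  1               exp(2*I*pi/3)   exp(-2*I*pi/3)
  chi_4          1             exp(8*I*pi/9)   exp(-2*I*pi/9)  exp(2*I*pi/3)   exp(-4*I*pi/9)  exp(4*I*pi/9)   exp(-2*I*pi/3)  exp(2*I*pi/9)   exp(-8*I*pi/9)
  chi_5          1             exp(-8*I*pi/9)  exp(2*I*pi/9)   exp(-2*I*pi/3)  exp(4*I*pi/9)   exp(-4*I*pi/9)  exp(2*I*pi/3)   exp(-2*I*pi/9)  exp(8*I*pi/9) 
  chi_6          1             exp(-2*I*pi/3)  exp(2*I*pi/3)   1               exp(-2*I*pi/3)  exp(2*I*pi/3)   1               exp(-2*I*pi/3)  exp(2*I*pi/3) 
  chi_7          1             exp(-4*I*pi/9)  exp(-8*I*pi/9)  exp(2*I*pi/3)   exp(2*I*pi/9)   exp(-2*I*pi/9)  exp(-2*I*pi/3)  exp(8*I*pi/9)   exp(4*I*pi/9) 
  chi_8          1             exp(-2*I*pi/9)  exp(-4*I*pi/9)  exp(-2*I*pi/3)  exp(-8*I*pi/9)  exp(8*I*pi/9)   exp(2*I*pi/3)   exp(4*I*pi/9)   exp(2*I*pi/9) 

Spot check: chi_8(8) = zeta_9^(8*8) = zeta_9^64 = exp(2*I*pi/9).

Why: Z/9Z is abelian, so all 9 irreducible complex representations are 1-dimensional. They are given by chi_k(m) = zeta_9^(k*m) for k = 0,...,8. Row orthogonality: sum_m chi_k(m) conj(chi_l(m)) = 9 * [k = l].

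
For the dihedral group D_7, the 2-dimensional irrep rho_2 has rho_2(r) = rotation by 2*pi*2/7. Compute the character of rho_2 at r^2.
chi_{rho_2}(r^2) = 2*cos(2*pi*2*2/7) = -2*cos(pi/7)

Derivation: rho_2(r^2) is rotation by angle 2*pi*2*2/7, whose trace is 2*cos(2*pi*2*2/7) = -2*cos(pi/7).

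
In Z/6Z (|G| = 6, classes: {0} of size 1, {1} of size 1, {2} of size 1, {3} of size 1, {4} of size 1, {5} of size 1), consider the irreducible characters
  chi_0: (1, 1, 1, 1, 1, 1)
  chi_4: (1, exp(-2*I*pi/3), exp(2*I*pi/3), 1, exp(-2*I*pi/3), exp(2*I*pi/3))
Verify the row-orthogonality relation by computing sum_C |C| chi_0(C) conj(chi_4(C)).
Sum = 0; so <chi_0, chi_4> = 0 (distinct irreducibles are orthogonal).

Derivation: Compute term by term over conjugacy classes (|C| * chi_0(C) * conj(chi_4(C))):
  1*(1)*conj(1) + 1*(1)*conj(exp(-2*I*pi/3)) + 1*(1)*conj(exp(2*I*pi/3)) + 1*(1)*conj(1) + 1*(1)*conj(exp(-2*I*pi/3)) + 1*(1)*conj(exp(2*I*pi/3))
  = (1) + (exp(2*I*pi/3)) + (exp(-2*I*pi/3)) + (1) + (exp(2*I*pi/3)) + (exp(-2*I*pi/3))
  = 0.
(Exp terms are combined using exp(i*s)*conj(exp(i*t)) = exp(i*(s-t)), and sums of them are collapsed using the identity that for every m > 1 the m distinct m-th roots of unity sum to 0, e.g. 1 + exp(2*I*pi/3) + exp(-2*I*pi/3) = 0.)
Dividing by |G| = 6 gives 0/6 = 0, matching the row-orthogonality relation <chi_0, chi_4> = [chi_0 = chi_4].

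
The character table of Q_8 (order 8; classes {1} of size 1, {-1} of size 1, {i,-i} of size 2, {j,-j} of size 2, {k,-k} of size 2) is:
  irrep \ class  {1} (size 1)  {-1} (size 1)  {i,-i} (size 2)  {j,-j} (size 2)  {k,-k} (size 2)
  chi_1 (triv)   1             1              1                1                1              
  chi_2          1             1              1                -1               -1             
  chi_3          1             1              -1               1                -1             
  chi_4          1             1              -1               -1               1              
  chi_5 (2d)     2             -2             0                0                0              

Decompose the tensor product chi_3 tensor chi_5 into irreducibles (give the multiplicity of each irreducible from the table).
chi_3 tensor chi_5 = chi_5 (all other irreducibles have multiplicity 0).

Solution. The character of a tensor product is the pointwise product (chi_3 * chi_5)(C) = chi_3(C) * chi_5(C):
  {1}: (1)*(2), {-1}: (1)*(-2), {i,-i}: (-1)*(0), {j,-j}: (1)*(0), {k,-k}: (-1)*(0)
so (chi_3 * chi_5) takes values
  {1} -> 2, {-1} -> -2, {i,-i} -> 0, {j,-j} -> 0, {k,-k} -> 0.
Now take the inner product of this character with each irreducible chi from the table, <chi_3*chi_5, chi> = (1/8) sum_C |C| (chi_3*chi_5)(C) conj(chi(C)):
  <chi_3*chi_5, chi_1> = (1/8)[1*(2)*conj(1) + 1*(-2)*conj(1) + 2*(0)*conj(1) + 2*(0)*conj(1) + 2*(0)*conj(1)]
      = (1/8)[(2) + (-2) + (0) + (0) + (0)] = 0/8 = 0
  <chi_3*chi_5, chi_2> = (1/8)[1*(2)*conj(1) + 1*(-2)*conj(1) + 2*(0)*conj(1) + 2*(0)*conj(-1) + 2*(0)*conj(-1)]
      = (1/8)[(2) + (-2) + (0) + (0) + (0)] = 0/8 = 0
  <chi_3*chi_5, chi_3> = (1/8)[1*(2)*conj(1) + 1*(-2)*conj(1) + 2*(0)*conj(-1) + 2*(0)*conj(1) + 2*(0)*conj(-1)]
      = (1/8)[(2) + (-2) + (0) + (0) + (0)] = 0/8 = 0
  <chi_3*chi_5, chi_4> = (1/8)[1*(2)*conj(1) + 1*(-2)*conj(1) + 2*(0)*conj(-1) + 2*(0)*conj(-1) + 2*(0)*conj(1)]
      = (1/8)[(2) + (-2) + (0) + (0) + (0)] = 0/8 = 0
  <chi_3*chi_5, chi_5> = (1/8)[1*(2)*conj(2) + 1*(-2)*conj(-2) + 2*(0)*conj(0) + 2*(0)*conj(0) + 2*(0)*conj(0)]
      = (1/8)[(4) + (4) + (0) + (0) + (0)] = 8/8 = 1
Hence the multiplicities are chi_5: 1. Dimension check: dim(chi_3)*dim(chi_5) = 1*2 = 2 and sum (mult * dim) = 1*2 = 2.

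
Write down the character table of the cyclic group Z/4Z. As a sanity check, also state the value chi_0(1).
Character table of Z/4Z (irreps indexed chi_0,...,chi_3 with chi_k(m) = zeta_4^(k*m), zeta_4 = exp(2*pi*i/4)):
  irrep \ class  {0} (size 1)  {1} (size 1)  {2} (size 1)  {3} (size 1)
  chi_0          1             1             1             1           
  chi_1          1             I             -1            -I          
  chi_2          1             -1            1             -1          
  chi_3          1             -I            -1            I           

Spot check: chi_0(1) = zeta_4^(0*1) = zeta_4^0 = 1.

Solution. Z/4Z is abelian, so all 4 irreducible complex representations are 1-dimensional. They are given by chi_k(m) = zeta_4^(k*m) for k = 0,...,3. Row orthogonality: sum_m chi_k(m) conj(chi_l(m)) = 4 * [k = l].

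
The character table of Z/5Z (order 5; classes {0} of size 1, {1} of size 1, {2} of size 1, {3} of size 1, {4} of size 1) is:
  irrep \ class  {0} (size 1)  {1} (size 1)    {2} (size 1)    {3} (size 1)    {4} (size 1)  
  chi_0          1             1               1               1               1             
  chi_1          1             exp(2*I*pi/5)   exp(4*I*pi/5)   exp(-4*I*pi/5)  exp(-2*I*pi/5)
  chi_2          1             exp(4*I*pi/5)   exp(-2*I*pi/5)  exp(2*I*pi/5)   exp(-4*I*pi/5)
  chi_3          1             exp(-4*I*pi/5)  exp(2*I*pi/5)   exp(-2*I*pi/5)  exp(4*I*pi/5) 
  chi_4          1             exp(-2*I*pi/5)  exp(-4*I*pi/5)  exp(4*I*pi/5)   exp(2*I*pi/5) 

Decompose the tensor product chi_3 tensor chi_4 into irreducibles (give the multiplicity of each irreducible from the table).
chi_3 tensor chi_4 = chi_2 (all other irreducibles have multiplicity 0).

Proof sketch: The character of a tensor product is the pointwise product (chi_3 * chi_4)(C) = chi_3(C) * chi_4(C):
  {0}: (1)*(1), {1}: (exp(-4*I*pi/5))*(exp(-2*I*pi/5)), {2}: (exp(2*I*pi/5))*(exp(-4*I*pi/5)), {3}: (exp(-2*I*pi/5))*(exp(4*I*pi/5)), {4}: (exp(4*I*pi/5))*(exp(2*I*pi/5))
so (chi_3 * chi_4) takes values
  {0} -> 1, {1} -> exp(4*I*pi/5), {2} -> exp(-2*I*pi/5), {3} -> exp(2*I*pi/5), {4} -> exp(-4*I*pi/5).
Now take the inner product of this character with each irreducible chi from the table, <chi_3*chi_4, chi> = (1/5) sum_C |C| (chi_3*chi_4)(C) conj(chi(C)):
  <chi_3*chi_4, chi_0> = (1/5)[1*(1)*conj(1) + 1*(exp(4*I*pi/5))*conj(1) + 1*(exp(-2*I*pi/5))*conj(1) + 1*(exp(2*I*pi/5))*conj(1) + 1*(exp(-4*I*pi/5))*conj(1)]
      = (1/5)[(1) + (exp(4*I*pi/5)) + (exp(-2*I*pi/5)) + (exp(2*I*pi/5)) + (exp(-4*I*pi/5))] = 0/5 = 0
  <chi_3*chi_4, chi_1> = (1/5)[1*(1)*conj(1) + 1*(exp(4*I*pi/5))*conj(exp(2*I*pi/5)) + 1*(exp(-2*I*pi/5))*conj(exp(4*I*pi/5)) + 1*(exp(2*I*pi/5))*conj(exp(-4*I*pi/5)) + 1*(exp(-4*I*pi/5))*conj(exp(-2*I*pi/5))]
      = (1/5)[(1) + (exp(2*I*pi/5)) + (exp(4*I*pi/5)) + (exp(-4*I*pi/5)) + (exp(-2*I*pi/5))] = 0/5 = 0
  <chi_3*chi_4, chi_2> = (1/5)[1*(1)*conj(1) + 1*(exp(4*I*pi/5))*conj(exp(4*I*pi/5)) + 1*(exp(-2*I*pi/5))*conj(exp(-2*I*pi/5)) + 1*(exp(2*I*pi/5))*conj(exp(2*I*pi/5)) + 1*(exp(-4*I*pi/5))*conj(exp(-4*I*pi/5))]
      = (1/5)[(1) + (1) + (1) + (1) + (1)] = 5/5 = 1
  <chi_3*chi_4, chi_3> = (1/5)[1*(1)*conj(1) + 1*(exp(4*I*pi/5))*conj(exp(-4*I*pi/5)) + 1*(exp(-2*I*pi/5))*conj(exp(2*I*pi/5)) + 1*(exp(2*I*pi/5))*conj(exp(-2*I*pi/5)) + 1*(exp(-4*I*pi/5))*conj(exp(4*I*pi/5))]
      = (1/5)[(1) + (exp(-2*I*pi/5)) + (exp(-4*I*pi/5)) + (exp(4*I*pi/5)) + (exp(2*I*pi/5))] = 0/5 = 0
  <chi_3*chi_4, chi_4> = (1/5)[1*(1)*conj(1) + 1*(exp(4*I*pi/5))*conj(exp(-2*I*pi/5)) + 1*(exp(-2*I*pi/5))*conj(exp(-4*I*pi/5)) + 1*(exp(2*I*pi/5))*conj(exp(4*I*pi/5)) + 1*(exp(-4*I*pi/5))*conj(exp(2*I*pi/5))]
      = (1/5)[(1) + (exp(-4*I*pi/5)) + (exp(2*I*pi/5)) + (exp(-2*I*pi/5)) + (exp(4*I*pi/5))] = 0/5 = 0
(Exp terms are combined using exp(i*s)*conj(exp(i*t)) = exp(i*(s-t)), and sums of them are collapsed using the identity that for every m > 1 the m distinct m-th roots of unity sum to 0, e.g. 1 + exp(2*I*pi/3) + exp(-2*I*pi/3) = 0.)
Hence the multiplicities are chi_2: 1. Dimension check: dim(chi_3)*dim(chi_4) = 1*1 = 1 and sum (mult * dim) = 1*1 = 1.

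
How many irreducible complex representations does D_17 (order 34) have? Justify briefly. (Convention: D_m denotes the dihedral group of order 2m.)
10

The number of irreducible complex representations of a finite group equals its number of conjugacy classes. D_17 has 10 conjugacy classes ((n+3)/2 for n odd), so D_17 (order 34) has exactly 10 irreducible complex representations.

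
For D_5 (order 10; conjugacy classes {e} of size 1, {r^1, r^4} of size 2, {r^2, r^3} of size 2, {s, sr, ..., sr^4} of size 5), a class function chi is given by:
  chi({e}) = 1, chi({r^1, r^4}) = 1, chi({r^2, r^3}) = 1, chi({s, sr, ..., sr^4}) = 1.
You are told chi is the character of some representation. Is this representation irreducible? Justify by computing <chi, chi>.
Irreducible: <chi, chi> = 1.

Details: <chi, chi> = (1/|G|) sum_C |C| * |chi(C)|^2 = (1/10)[1*|1|^2 + 2*|1|^2 + 2*|1|^2 + 5*|1|^2]
  = (1/10)[(1) + (2) + (2) + (5)] = 10/10 = 1.
A character is irreducible iff <chi, chi> = 1, so this representation is irreducible.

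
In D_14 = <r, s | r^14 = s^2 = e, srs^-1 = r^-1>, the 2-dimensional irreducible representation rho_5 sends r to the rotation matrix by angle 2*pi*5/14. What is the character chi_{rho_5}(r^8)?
chi_{rho_5}(r^8) = 2*cos(2*pi*5*8/14) = 2*cos(2*pi/7)

Derivation: rho_5(r^8) is rotation by angle 2*pi*5*8/14, whose trace is 2*cos(2*pi*5*8/14) = 2*cos(2*pi/7).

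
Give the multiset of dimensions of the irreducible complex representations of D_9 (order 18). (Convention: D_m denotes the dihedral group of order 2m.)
Dimensions: 1, 1, 2, 2, 2, 2

Why: There are 6 irreducibles (= number of conjugacy classes). Their dimensions d_i satisfy sum d_i^2 = |G| = 18: 1 + 1 + 4 + 4 + 4 + 4 = 18.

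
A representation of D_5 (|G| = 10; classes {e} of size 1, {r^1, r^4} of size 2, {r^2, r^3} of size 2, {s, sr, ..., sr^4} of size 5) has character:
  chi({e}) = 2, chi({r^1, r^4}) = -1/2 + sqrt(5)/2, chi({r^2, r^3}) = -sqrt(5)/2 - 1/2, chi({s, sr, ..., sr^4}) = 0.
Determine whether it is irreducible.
Irreducible: <chi, chi> = 1.

Why: <chi, chi> = (1/|G|) sum_C |C| * |chi(C)|^2 = (1/10)[1*|2|^2 + 2*|-1/2 + sqrt(5)/2|^2 + 2*|-sqrt(5)/2 - 1/2|^2 + 5*|0|^2]
  = (1/10)[(4) + (3 - sqrt(5)) + (sqrt(5) + 3) + (0)] = 10/10 = 1.
A character is irreducible iff <chi, chi> = 1, so this representation is irreducible.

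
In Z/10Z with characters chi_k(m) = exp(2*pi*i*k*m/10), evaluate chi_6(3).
chi_6(3) = zeta_10^18 = exp(-2*I*pi/5)

chi_6(3) = zeta_10^(6*3) = zeta_10^18. Since zeta_10^10 = 1, this equals zeta_10^8 = exp(2*pi*i*8/10) = exp(-2*I*pi/5).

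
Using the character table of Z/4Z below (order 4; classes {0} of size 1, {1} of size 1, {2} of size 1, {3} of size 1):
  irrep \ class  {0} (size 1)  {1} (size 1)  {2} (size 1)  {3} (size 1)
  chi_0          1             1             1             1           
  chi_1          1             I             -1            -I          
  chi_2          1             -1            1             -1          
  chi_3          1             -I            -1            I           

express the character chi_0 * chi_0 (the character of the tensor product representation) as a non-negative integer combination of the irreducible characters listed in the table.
chi_0 tensor chi_0 = chi_0 (all other irreducibles have multiplicity 0).

The character of a tensor product is the pointwise product (chi_0 * chi_0)(C) = chi_0(C) * chi_0(C):
  {0}: (1)*(1), {1}: (1)*(1), {2}: (1)*(1), {3}: (1)*(1)
so (chi_0 * chi_0) takes values
  {0} -> 1, {1} -> 1, {2} -> 1, {3} -> 1.
Now take the inner product of this character with each irreducible chi from the table, <chi_0*chi_0, chi> = (1/4) sum_C |C| (chi_0*chi_0)(C) conj(chi(C)):
  <chi_0*chi_0, chi_0> = (1/4)[1*(1)*conj(1) + 1*(1)*conj(1) + 1*(1)*conj(1) + 1*(1)*conj(1)]
      = (1/4)[(1) + (1) + (1) + (1)] = 4/4 = 1
  <chi_0*chi_0, chi_1> = (1/4)[1*(1)*conj(1) + 1*(1)*conj(I) + 1*(1)*conj(-1) + 1*(1)*conj(-I)]
      = (1/4)[(1) + (-I) + (-1) + (I)] = 0/4 = 0
  <chi_0*chi_0, chi_2> = (1/4)[1*(1)*conj(1) + 1*(1)*conj(-1) + 1*(1)*conj(1) + 1*(1)*conj(-1)]
      = (1/4)[(1) + (-1) + (1) + (-1)] = 0/4 = 0
  <chi_0*chi_0, chi_3> = (1/4)[1*(1)*conj(1) + 1*(1)*conj(-I) + 1*(1)*conj(-1) + 1*(1)*conj(I)]
      = (1/4)[(1) + (I) + (-1) + (-I)] = 0/4 = 0
(Exp terms are combined using exp(i*s)*conj(exp(i*t)) = exp(i*(s-t)), and sums of them are collapsed using the identity that for every m > 1 the m distinct m-th roots of unity sum to 0, e.g. 1 + exp(2*I*pi/3) + exp(-2*I*pi/3) = 0.)
Hence the multiplicities are chi_0: 1. Dimension check: dim(chi_0)*dim(chi_0) = 1*1 = 1 and sum (mult * dim) = 1*1 = 1.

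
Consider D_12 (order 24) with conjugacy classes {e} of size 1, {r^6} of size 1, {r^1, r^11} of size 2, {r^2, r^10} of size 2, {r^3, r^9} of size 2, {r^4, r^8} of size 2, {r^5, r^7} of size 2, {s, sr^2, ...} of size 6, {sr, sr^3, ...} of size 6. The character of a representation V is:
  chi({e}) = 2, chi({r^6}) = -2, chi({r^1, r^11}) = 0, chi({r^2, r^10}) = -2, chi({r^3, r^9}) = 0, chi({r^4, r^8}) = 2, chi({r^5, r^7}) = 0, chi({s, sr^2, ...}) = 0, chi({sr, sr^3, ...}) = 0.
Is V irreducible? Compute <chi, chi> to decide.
Irreducible: <chi, chi> = 1.

Details: <chi, chi> = (1/|G|) sum_C |C| * |chi(C)|^2 = (1/24)[1*|2|^2 + 1*|-2|^2 + 2*|0|^2 + 2*|-2|^2 + 2*|0|^2 + 2*|2|^2 + 2*|0|^2 + 6*|0|^2 + 6*|0|^2]
  = (1/24)[(4) + (4) + (0) + (8) + (0) + (8) + (0) + (0) + (0)] = 24/24 = 1.
A character is irreducible iff <chi, chi> = 1, so this representation is irreducible.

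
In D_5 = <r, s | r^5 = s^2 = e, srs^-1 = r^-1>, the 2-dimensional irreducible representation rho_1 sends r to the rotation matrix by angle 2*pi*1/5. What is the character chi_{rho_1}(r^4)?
chi_{rho_1}(r^4) = 2*cos(2*pi*1*4/5) = -1/2 + sqrt(5)/2

Working: rho_1(r^4) is rotation by angle 2*pi*1*4/5, whose trace is 2*cos(2*pi*1*4/5) = -1/2 + sqrt(5)/2.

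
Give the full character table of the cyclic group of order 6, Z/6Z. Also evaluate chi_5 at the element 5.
Character table of Z/6Z (irreps indexed chi_0,...,chi_5 with chi_k(m) = zeta_6^(k*m), zeta_6 = exp(2*pi*i/6)):
  irrep \ class  {0} (size 1)  {1} (size 1)    {2} (size 1)    {3} (size 1)  {4} (size 1)    {5} (size 1)  
  chi_0          1             1               1               1             1               1             
  chi_1          1             exp(I*pi/3)     exp(2*I*pi/3)   -1            exp(-2*I*pi/3)  exp(-I*pi/3)  
  chi_2          1             exp(2*I*pi/3)   exp(-2*I*pi/3)  1             exp(2*I*pi/3)   exp(-2*I*pi/3)
  chi_3          1             -1              1               -1            1               -1            
  chi_4          1             exp(-2*I*pi/3)  exp(2*I*pi/3)   1             exp(-2*I*pi/3)  exp(2*I*pi/3) 
  chi_5          1             exp(-I*pi/3)    exp(-2*I*pi/3)  -1            exp(2*I*pi/3)   exp(I*pi/3)   

Spot check: chi_5(5) = zeta_6^(5*5) = zeta_6^25 = exp(I*pi/3).

Argument: Z/6Z is abelian, so all 6 irreducible complex representations are 1-dimensional. They are given by chi_k(m) = zeta_6^(k*m) for k = 0,...,5. Row orthogonality: sum_m chi_k(m) conj(chi_l(m)) = 6 * [k = l].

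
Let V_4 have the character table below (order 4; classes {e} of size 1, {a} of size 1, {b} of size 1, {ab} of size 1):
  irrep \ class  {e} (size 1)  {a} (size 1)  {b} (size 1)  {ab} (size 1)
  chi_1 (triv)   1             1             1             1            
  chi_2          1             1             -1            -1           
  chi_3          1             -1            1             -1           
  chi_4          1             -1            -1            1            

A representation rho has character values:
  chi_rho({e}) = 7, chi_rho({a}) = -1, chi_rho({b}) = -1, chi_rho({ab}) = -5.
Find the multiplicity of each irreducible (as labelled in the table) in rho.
Multiplicities: chi_1: 0, chi_2: 3, chi_3: 3, chi_4: 1.

Why: Use <chi_rho, chi> = (1/|G|) sum_C |C| * chi_rho(C) * conj(chi(C)) with |G| = 4 for each irreducible chi in the table:
  <chi_rho, chi_1> = (1/4)[1*(7)*conj(1) + 1*(-1)*conj(1) + 1*(-1)*conj(1) + 1*(-5)*conj(1)]
      = (1/4)[(7) + (-1) + (-1) + (-5)] = 0/4 = 0
  <chi_rho, chi_2> = (1/4)[1*(7)*conj(1) + 1*(-1)*conj(1) + 1*(-1)*conj(-1) + 1*(-5)*conj(-1)]
      = (1/4)[(7) + (-1) + (1) + (5)] = 12/4 = 3
  <chi_rho, chi_3> = (1/4)[1*(7)*conj(1) + 1*(-1)*conj(-1) + 1*(-1)*conj(1) + 1*(-5)*conj(-1)]
      = (1/4)[(7) + (1) + (-1) + (5)] = 12/4 = 3
  <chi_rho, chi_4> = (1/4)[1*(7)*conj(1) + 1*(-1)*conj(-1) + 1*(-1)*conj(-1) + 1*(-5)*conj(1)]
      = (1/4)[(7) + (1) + (1) + (-5)] = 4/4 = 1
Dimension check: dim(rho) = sum (mult * dim) = 0*1 + 3*1 + 3*1 + 1*1 = 7 = chi_rho(e) = 7.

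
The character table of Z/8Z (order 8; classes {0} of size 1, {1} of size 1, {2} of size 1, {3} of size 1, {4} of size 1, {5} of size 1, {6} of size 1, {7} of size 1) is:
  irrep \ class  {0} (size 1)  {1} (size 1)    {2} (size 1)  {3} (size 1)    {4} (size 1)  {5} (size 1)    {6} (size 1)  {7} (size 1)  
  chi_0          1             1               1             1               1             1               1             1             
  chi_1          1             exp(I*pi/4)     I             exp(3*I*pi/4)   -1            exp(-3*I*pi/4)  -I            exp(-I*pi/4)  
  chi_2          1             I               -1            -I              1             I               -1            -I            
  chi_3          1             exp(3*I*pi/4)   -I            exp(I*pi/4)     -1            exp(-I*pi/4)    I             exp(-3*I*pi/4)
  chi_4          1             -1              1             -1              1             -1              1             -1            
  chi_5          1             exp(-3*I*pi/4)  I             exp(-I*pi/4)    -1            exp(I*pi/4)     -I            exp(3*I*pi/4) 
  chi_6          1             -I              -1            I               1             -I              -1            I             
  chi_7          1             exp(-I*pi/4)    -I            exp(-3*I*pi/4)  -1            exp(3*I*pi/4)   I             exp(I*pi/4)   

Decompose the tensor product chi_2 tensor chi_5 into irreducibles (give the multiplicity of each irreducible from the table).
chi_2 tensor chi_5 = chi_7 (all other irreducibles have multiplicity 0).

Working: The character of a tensor product is the pointwise product (chi_2 * chi_5)(C) = chi_2(C) * chi_5(C):
  {0}: (1)*(1), {1}: (I)*(exp(-3*I*pi/4)), {2}: (-1)*(I), {3}: (-I)*(exp(-I*pi/4)), {4}: (1)*(-1), {5}: (I)*(exp(I*pi/4)), {6}: (-1)*(-I), {7}: (-I)*(exp(3*I*pi/4))
so (chi_2 * chi_5) takes values
  {0} -> 1, {1} -> exp(-I*pi/4), {2} -> -I, {3} -> -exp(I*pi/4), {4} -> -1, {5} -> exp(3*I*pi/4), {6} -> I, {7} -> -exp(-3*I*pi/4).
Now take the inner product of this character with each irreducible chi from the table, <chi_2*chi_5, chi> = (1/8) sum_C |C| (chi_2*chi_5)(C) conj(chi(C)):
  <chi_2*chi_5, chi_0> = (1/8)[1*(1)*conj(1) + 1*(exp(-I*pi/4))*conj(1) + 1*(-I)*conj(1) + 1*(-exp(I*pi/4))*conj(1) + 1*(-1)*conj(1) + 1*(exp(3*I*pi/4))*conj(1) + 1*(I)*conj(1) + 1*(-exp(-3*I*pi/4))*conj(1)]
      = (1/8)[(1) + (exp(-I*pi/4)) + (-I) + (-exp(I*pi/4)) + (-1) + (exp(3*I*pi/4)) + (I) + (-exp(-3*I*pi/4))] = 0/8 = 0
  <chi_2*chi_5, chi_1> = (1/8)[1*(1)*conj(1) + 1*(exp(-I*pi/4))*conj(exp(I*pi/4)) + 1*(-I)*conj(I) + 1*(-exp(I*pi/4))*conj(exp(3*I*pi/4)) + 1*(-1)*conj(-1) + 1*(exp(3*I*pi/4))*conj(exp(-3*I*pi/4)) + 1*(I)*conj(-I) + 1*(-exp(-3*I*pi/4))*conj(exp(-I*pi/4))]
      = (1/8)[(1) + (-I) + (-1) + (I) + (1) + (-I) + (-1) + (I)] = 0/8 = 0
  <chi_2*chi_5, chi_2> = (1/8)[1*(1)*conj(1) + 1*(exp(-I*pi/4))*conj(I) + 1*(-I)*conj(-1) + 1*(-exp(I*pi/4))*conj(-I) + 1*(-1)*conj(1) + 1*(exp(3*I*pi/4))*conj(I) + 1*(I)*conj(-1) + 1*(-exp(-3*I*pi/4))*conj(-I)]
      = (1/8)[(1) + (-exp(I*pi/4)) + (I) + (-exp(3*I*pi/4)) + (-1) + (-exp(-3*I*pi/4)) + (-I) + (-exp(-I*pi/4))] = 0/8 = 0
  <chi_2*chi_5, chi_3> = (1/8)[1*(1)*conj(1) + 1*(exp(-I*pi/4))*conj(exp(3*I*pi/4)) + 1*(-I)*conj(-I) + 1*(-exp(I*pi/4))*conj(exp(I*pi/4)) + 1*(-1)*conj(-1) + 1*(exp(3*I*pi/4))*conj(exp(-I*pi/4)) + 1*(I)*conj(I) + 1*(-exp(-3*I*pi/4))*conj(exp(-3*I*pi/4))]
      = (1/8)[(1) + (-1) + (1) + (-1) + (1) + (-1) + (1) + (-1)] = 0/8 = 0
  <chi_2*chi_5, chi_4> = (1/8)[1*(1)*conj(1) + 1*(exp(-I*pi/4))*conj(-1) + 1*(-I)*conj(1) + 1*(-exp(I*pi/4))*conj(-1) + 1*(-1)*conj(1) + 1*(exp(3*I*pi/4))*conj(-1) + 1*(I)*conj(1) + 1*(-exp(-3*I*pi/4))*conj(-1)]
      = (1/8)[(1) + (-exp(-I*pi/4)) + (-I) + (exp(I*pi/4)) + (-1) + (-exp(3*I*pi/4)) + (I) + (exp(-3*I*pi/4))] = 0/8 = 0
  <chi_2*chi_5, chi_5> = (1/8)[1*(1)*conj(1) + 1*(exp(-I*pi/4))*conj(exp(-3*I*pi/4)) + 1*(-I)*conj(I) + 1*(-exp(I*pi/4))*conj(exp(-I*pi/4)) + 1*(-1)*conj(-1) + 1*(exp(3*I*pi/4))*conj(exp(I*pi/4)) + 1*(I)*conj(-I) + 1*(-exp(-3*I*pi/4))*conj(exp(3*I*pi/4))]
      = (1/8)[(1) + (I) + (-1) + (-I) + (1) + (I) + (-1) + (-I)] = 0/8 = 0
  <chi_2*chi_5, chi_6> = (1/8)[1*(1)*conj(1) + 1*(exp(-I*pi/4))*conj(-I) + 1*(-I)*conj(-1) + 1*(-exp(I*pi/4))*conj(I) + 1*(-1)*conj(1) + 1*(exp(3*I*pi/4))*conj(-I) + 1*(I)*conj(-1) + 1*(-exp(-3*I*pi/4))*conj(I)]
      = (1/8)[(1) + (exp(I*pi/4)) + (I) + (exp(3*I*pi/4)) + (-1) + (exp(-3*I*pi/4)) + (-I) + (exp(-I*pi/4))] = 0/8 = 0
  <chi_2*chi_5, chi_7> = (1/8)[1*(1)*conj(1) + 1*(exp(-I*pi/4))*conj(exp(-I*pi/4)) + 1*(-I)*conj(-I) + 1*(-exp(I*pi/4))*conj(exp(-3*I*pi/4)) + 1*(-1)*conj(-1) + 1*(exp(3*I*pi/4))*conj(exp(3*I*pi/4)) + 1*(I)*conj(I) + 1*(-exp(-3*I*pi/4))*conj(exp(I*pi/4))]
      = (1/8)[(1) + (1) + (1) + (1) + (1) + (1) + (1) + (1)] = 8/8 = 1
(Exp terms are combined using exp(i*s)*conj(exp(i*t)) = exp(i*(s-t)), and sums of them are collapsed using the identity that for every m > 1 the m distinct m-th roots of unity sum to 0, e.g. 1 + exp(2*I*pi/3) + exp(-2*I*pi/3) = 0.)
Hence the multiplicities are chi_7: 1. Dimension check: dim(chi_2)*dim(chi_5) = 1*1 = 1 and sum (mult * dim) = 1*1 = 1.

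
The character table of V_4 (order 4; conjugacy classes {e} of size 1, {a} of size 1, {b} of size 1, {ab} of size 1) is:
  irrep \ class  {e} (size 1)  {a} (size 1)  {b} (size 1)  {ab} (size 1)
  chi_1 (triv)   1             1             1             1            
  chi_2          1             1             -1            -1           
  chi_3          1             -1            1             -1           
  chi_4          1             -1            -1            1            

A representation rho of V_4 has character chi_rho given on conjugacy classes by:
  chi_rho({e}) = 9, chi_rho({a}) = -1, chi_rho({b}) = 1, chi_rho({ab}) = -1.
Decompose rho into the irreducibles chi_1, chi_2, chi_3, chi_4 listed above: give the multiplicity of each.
Multiplicities: chi_1: 2, chi_2: 2, chi_3: 3, chi_4: 2.

Derivation: Use <chi_rho, chi> = (1/|G|) sum_C |C| * chi_rho(C) * conj(chi(C)) with |G| = 4 for each irreducible chi in the table:
  <chi_rho, chi_1> = (1/4)[1*(9)*conj(1) + 1*(-1)*conj(1) + 1*(1)*conj(1) + 1*(-1)*conj(1)]
      = (1/4)[(9) + (-1) + (1) + (-1)] = 8/4 = 2
  <chi_rho, chi_2> = (1/4)[1*(9)*conj(1) + 1*(-1)*conj(1) + 1*(1)*conj(-1) + 1*(-1)*conj(-1)]
      = (1/4)[(9) + (-1) + (-1) + (1)] = 8/4 = 2
  <chi_rho, chi_3> = (1/4)[1*(9)*conj(1) + 1*(-1)*conj(-1) + 1*(1)*conj(1) + 1*(-1)*conj(-1)]
      = (1/4)[(9) + (1) + (1) + (1)] = 12/4 = 3
  <chi_rho, chi_4> = (1/4)[1*(9)*conj(1) + 1*(-1)*conj(-1) + 1*(1)*conj(-1) + 1*(-1)*conj(1)]
      = (1/4)[(9) + (1) + (-1) + (-1)] = 8/4 = 2
Dimension check: dim(rho) = sum (mult * dim) = 2*1 + 2*1 + 3*1 + 2*1 = 9 = chi_rho(e) = 9.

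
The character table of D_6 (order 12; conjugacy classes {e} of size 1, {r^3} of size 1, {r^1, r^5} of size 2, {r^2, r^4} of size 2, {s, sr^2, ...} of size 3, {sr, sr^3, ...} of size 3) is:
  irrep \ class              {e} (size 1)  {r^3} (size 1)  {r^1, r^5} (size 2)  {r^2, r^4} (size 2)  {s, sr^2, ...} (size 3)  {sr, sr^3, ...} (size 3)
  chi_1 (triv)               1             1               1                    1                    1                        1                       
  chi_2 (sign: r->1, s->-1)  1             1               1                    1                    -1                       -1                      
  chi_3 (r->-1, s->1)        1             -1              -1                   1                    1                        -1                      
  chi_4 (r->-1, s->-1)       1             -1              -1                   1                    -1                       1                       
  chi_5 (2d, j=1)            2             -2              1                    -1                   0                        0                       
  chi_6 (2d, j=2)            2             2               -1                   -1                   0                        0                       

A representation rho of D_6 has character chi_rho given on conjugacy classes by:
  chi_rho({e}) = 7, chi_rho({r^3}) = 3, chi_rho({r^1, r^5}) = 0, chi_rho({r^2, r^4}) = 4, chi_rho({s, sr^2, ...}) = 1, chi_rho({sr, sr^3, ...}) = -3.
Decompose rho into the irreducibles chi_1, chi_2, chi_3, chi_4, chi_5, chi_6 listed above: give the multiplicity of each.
Multiplicities: chi_1: 1, chi_2: 2, chi_3: 2, chi_4: 0, chi_5: 0, chi_6: 1.

Working: Use <chi_rho, chi> = (1/|G|) sum_C |C| * chi_rho(C) * conj(chi(C)) with |G| = 12 for each irreducible chi in the table:
  <chi_rho, chi_1> = (1/12)[1*(7)*conj(1) + 1*(3)*conj(1) + 2*(0)*conj(1) + 2*(4)*conj(1) + 3*(1)*conj(1) + 3*(-3)*conj(1)]
      = (1/12)[(7) + (3) + (0) + (8) + (3) + (-9)] = 12/12 = 1
  <chi_rho, chi_2> = (1/12)[1*(7)*conj(1) + 1*(3)*conj(1) + 2*(0)*conj(1) + 2*(4)*conj(1) + 3*(1)*conj(-1) + 3*(-3)*conj(-1)]
      = (1/12)[(7) + (3) + (0) + (8) + (-3) + (9)] = 24/12 = 2
  <chi_rho, chi_3> = (1/12)[1*(7)*conj(1) + 1*(3)*conj(-1) + 2*(0)*conj(-1) + 2*(4)*conj(1) + 3*(1)*conj(1) + 3*(-3)*conj(-1)]
      = (1/12)[(7) + (-3) + (0) + (8) + (3) + (9)] = 24/12 = 2
  <chi_rho, chi_4> = (1/12)[1*(7)*conj(1) + 1*(3)*conj(-1) + 2*(0)*conj(-1) + 2*(4)*conj(1) + 3*(1)*conj(-1) + 3*(-3)*conj(1)]
      = (1/12)[(7) + (-3) + (0) + (8) + (-3) + (-9)] = 0/12 = 0
  <chi_rho, chi_5> = (1/12)[1*(7)*conj(2) + 1*(3)*conj(-2) + 2*(0)*conj(1) + 2*(4)*conj(-1) + 3*(1)*conj(0) + 3*(-3)*conj(0)]
      = (1/12)[(14) + (-6) + (0) + (-8) + (0) + (0)] = 0/12 = 0
  <chi_rho, chi_6> = (1/12)[1*(7)*conj(2) + 1*(3)*conj(2) + 2*(0)*conj(-1) + 2*(4)*conj(-1) + 3*(1)*conj(0) + 3*(-3)*conj(0)]
      = (1/12)[(14) + (6) + (0) + (-8) + (0) + (0)] = 12/12 = 1
Dimension check: dim(rho) = sum (mult * dim) = 1*1 + 2*1 + 2*1 + 0*1 + 0*2 + 1*2 = 7 = chi_rho(e) = 7.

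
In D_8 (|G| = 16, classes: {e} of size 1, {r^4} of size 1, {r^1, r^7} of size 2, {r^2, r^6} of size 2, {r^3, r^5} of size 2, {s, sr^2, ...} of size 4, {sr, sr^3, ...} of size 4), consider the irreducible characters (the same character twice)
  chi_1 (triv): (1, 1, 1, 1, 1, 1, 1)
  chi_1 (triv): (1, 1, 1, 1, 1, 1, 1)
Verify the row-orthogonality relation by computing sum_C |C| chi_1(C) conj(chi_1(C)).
Sum = 16 = |G| = 16; so <chi_1, chi_1> = 1 (norm-1 confirms irreducibility).

Working: Compute term by term over conjugacy classes (|C| * chi_1(C) * conj(chi_1(C))):
  1*(1)*conj(1) + 1*(1)*conj(1) + 2*(1)*conj(1) + 2*(1)*conj(1) + 2*(1)*conj(1) + 4*(1)*conj(1) + 4*(1)*conj(1)
  = (1) + (1) + (2) + (2) + (2) + (4) + (4)
  = 16.
Dividing by |G| = 16 gives 16/16 = 1, matching the row-orthogonality relation <chi_1, chi_1> = [chi_1 = chi_1].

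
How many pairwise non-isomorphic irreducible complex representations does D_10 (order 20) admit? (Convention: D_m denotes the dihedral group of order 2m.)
8

Derivation: The number of irreducible complex representations of a finite group equals its number of conjugacy classes. D_10 has 8 conjugacy classes (n/2 + 3 for n even), so D_10 (order 20) has exactly 8 irreducible complex representations.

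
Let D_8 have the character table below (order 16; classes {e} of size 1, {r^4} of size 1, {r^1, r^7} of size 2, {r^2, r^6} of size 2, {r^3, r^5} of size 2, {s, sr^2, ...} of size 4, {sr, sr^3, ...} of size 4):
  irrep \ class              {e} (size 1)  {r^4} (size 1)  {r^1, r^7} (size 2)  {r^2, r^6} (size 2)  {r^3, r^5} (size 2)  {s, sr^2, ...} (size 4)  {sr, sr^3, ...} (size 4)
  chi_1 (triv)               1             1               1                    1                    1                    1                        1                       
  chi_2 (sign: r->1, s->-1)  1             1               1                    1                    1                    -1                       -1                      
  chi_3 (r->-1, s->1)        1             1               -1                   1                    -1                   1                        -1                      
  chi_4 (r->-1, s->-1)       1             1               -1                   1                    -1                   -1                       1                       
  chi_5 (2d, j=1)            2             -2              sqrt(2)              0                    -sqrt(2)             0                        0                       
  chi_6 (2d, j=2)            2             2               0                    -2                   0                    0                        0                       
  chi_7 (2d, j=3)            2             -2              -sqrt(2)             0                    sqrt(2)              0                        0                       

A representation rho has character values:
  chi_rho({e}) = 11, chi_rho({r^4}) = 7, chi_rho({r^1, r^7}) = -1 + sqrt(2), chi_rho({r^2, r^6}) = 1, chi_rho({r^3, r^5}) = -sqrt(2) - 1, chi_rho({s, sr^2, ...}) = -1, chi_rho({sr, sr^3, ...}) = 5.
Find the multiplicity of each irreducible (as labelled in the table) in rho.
Multiplicities: chi_1: 2, chi_2: 0, chi_3: 0, chi_4: 3, chi_5: 1, chi_6: 2, chi_7: 0.

Derivation: Use <chi_rho, chi> = (1/|G|) sum_C |C| * chi_rho(C) * conj(chi(C)) with |G| = 16 for each irreducible chi in the table:
  <chi_rho, chi_1> = (1/16)[1*(11)*conj(1) + 1*(7)*conj(1) + 2*(-1 + sqrt(2))*conj(1) + 2*(1)*conj(1) + 2*(-sqrt(2) - 1)*conj(1) + 4*(-1)*conj(1) + 4*(5)*conj(1)]
      = (1/16)[(11) + (7) + (-2 + 2*sqrt(2)) + (2) + (-2*sqrt(2) - 2) + (-4) + (20)] = 32/16 = 2
  <chi_rho, chi_2> = (1/16)[1*(11)*conj(1) + 1*(7)*conj(1) + 2*(-1 + sqrt(2))*conj(1) + 2*(1)*conj(1) + 2*(-sqrt(2) - 1)*conj(1) + 4*(-1)*conj(-1) + 4*(5)*conj(-1)]
      = (1/16)[(11) + (7) + (-2 + 2*sqrt(2)) + (2) + (-2*sqrt(2) - 2) + (4) + (-20)] = 0/16 = 0
  <chi_rho, chi_3> = (1/16)[1*(11)*conj(1) + 1*(7)*conj(1) + 2*(-1 + sqrt(2))*conj(-1) + 2*(1)*conj(1) + 2*(-sqrt(2) - 1)*conj(-1) + 4*(-1)*conj(1) + 4*(5)*conj(-1)]
      = (1/16)[(11) + (7) + (2 - 2*sqrt(2)) + (2) + (2 + 2*sqrt(2)) + (-4) + (-20)] = 0/16 = 0
  <chi_rho, chi_4> = (1/16)[1*(11)*conj(1) + 1*(7)*conj(1) + 2*(-1 + sqrt(2))*conj(-1) + 2*(1)*conj(1) + 2*(-sqrt(2) - 1)*conj(-1) + 4*(-1)*conj(-1) + 4*(5)*conj(1)]
      = (1/16)[(11) + (7) + (2 - 2*sqrt(2)) + (2) + (2 + 2*sqrt(2)) + (4) + (20)] = 48/16 = 3
  <chi_rho, chi_5> = (1/16)[1*(11)*conj(2) + 1*(7)*conj(-2) + 2*(-1 + sqrt(2))*conj(sqrt(2)) + 2*(1)*conj(0) + 2*(-sqrt(2) - 1)*conj(-sqrt(2)) + 4*(-1)*conj(0) + 4*(5)*conj(0)]
      = (1/16)[(22) + (-14) + (4 - 2*sqrt(2)) + (0) + (2*sqrt(2) + 4) + (0) + (0)] = 16/16 = 1
  <chi_rho, chi_6> = (1/16)[1*(11)*conj(2) + 1*(7)*conj(2) + 2*(-1 + sqrt(2))*conj(0) + 2*(1)*conj(-2) + 2*(-sqrt(2) - 1)*conj(0) + 4*(-1)*conj(0) + 4*(5)*conj(0)]
      = (1/16)[(22) + (14) + (0) + (-4) + (0) + (0) + (0)] = 32/16 = 2
  <chi_rho, chi_7> = (1/16)[1*(11)*conj(2) + 1*(7)*conj(-2) + 2*(-1 + sqrt(2))*conj(-sqrt(2)) + 2*(1)*conj(0) + 2*(-sqrt(2) - 1)*conj(sqrt(2)) + 4*(-1)*conj(0) + 4*(5)*conj(0)]
      = (1/16)[(22) + (-14) + (-4 + 2*sqrt(2)) + (0) + (-4 - 2*sqrt(2)) + (0) + (0)] = 0/16 = 0
Dimension check: dim(rho) = sum (mult * dim) = 2*1 + 0*1 + 0*1 + 3*1 + 1*2 + 2*2 + 0*2 = 11 = chi_rho(e) = 11.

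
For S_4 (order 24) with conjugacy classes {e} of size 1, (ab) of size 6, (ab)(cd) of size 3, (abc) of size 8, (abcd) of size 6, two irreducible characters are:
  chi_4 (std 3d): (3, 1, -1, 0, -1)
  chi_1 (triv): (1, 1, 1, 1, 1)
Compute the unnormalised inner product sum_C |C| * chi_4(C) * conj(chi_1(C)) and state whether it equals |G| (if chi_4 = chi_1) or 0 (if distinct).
Sum = 0; so <chi_4, chi_1> = 0 (distinct irreducibles are orthogonal).

Argument: Compute term by term over conjugacy classes (|C| * chi_4(C) * conj(chi_1(C))):
  1*(3)*conj(1) + 6*(1)*conj(1) + 3*(-1)*conj(1) + 8*(0)*conj(1) + 6*(-1)*conj(1)
  = (3) + (6) + (-3) + (0) + (-6)
  = 0.
Dividing by |G| = 24 gives 0/24 = 0, matching the row-orthogonality relation <chi_4, chi_1> = [chi_4 = chi_1].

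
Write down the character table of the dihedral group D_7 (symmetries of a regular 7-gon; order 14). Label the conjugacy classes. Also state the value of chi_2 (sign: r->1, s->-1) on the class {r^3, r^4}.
Conjugacy classes: {e} of size 1, {r^1, r^6} of size 2, {r^2, r^5} of size 2, {r^3, r^4} of size 2, {s, sr, ..., sr^6} of size 7.
Character table:
  irrep \ class              {e} (size 1)  {r^1, r^6} (size 2)  {r^2, r^5} (size 2)  {r^3, r^4} (size 2)  {s, sr, ..., sr^6} (size 7)
  chi_1 (triv)               1             1                    1                    1                    1                          
  chi_2 (sign: r->1, s->-1)  1             1                    1                    1                    -1                         
  chi_3 (2d, j=1)            2             2*cos(2*pi/7)        -2*cos(3*pi/7)       -2*cos(pi/7)         0                          
  chi_4 (2d, j=2)            2             -2*cos(3*pi/7)       -2*cos(pi/7)         2*cos(2*pi/7)        0                          
  chi_5 (2d, j=3)            2             -2*cos(pi/7)         2*cos(2*pi/7)        -2*cos(3*pi/7)       0                          

Spot check: chi_2 (sign: r->1, s->-1) on {r^3, r^4} = 1.

Working: D_7 has order 2*7 = 14 with 5 conjugacy classes, hence 5 irreducibles. Sum of squared dims 1 + 1 + 4 + 4 + 4 = 14 = |G|. Linear characters come from the abelianisation; the 2-dimensional irreps have character r^k -> 2*cos(2*pi*j*k/7), reflections -> 0.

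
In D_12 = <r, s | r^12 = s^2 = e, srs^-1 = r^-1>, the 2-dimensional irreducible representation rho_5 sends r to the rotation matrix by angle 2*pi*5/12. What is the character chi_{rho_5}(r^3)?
chi_{rho_5}(r^3) = 2*cos(2*pi*5*3/12) = 0

Reasoning: rho_5(r^3) is rotation by angle 2*pi*5*3/12, whose trace is 2*cos(2*pi*5*3/12) = 0.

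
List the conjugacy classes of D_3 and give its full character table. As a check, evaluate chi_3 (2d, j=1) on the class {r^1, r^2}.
Conjugacy classes: {e} of size 1, {r^1, r^2} of size 2, {s, sr, ..., sr^2} of size 3.
Character table:
  irrep \ class              {e} (size 1)  {r^1, r^2} (size 2)  {s, sr, ..., sr^2} (size 3)
  chi_1 (triv)               1             1                    1                          
  chi_2 (sign: r->1, s->-1)  1             1                    -1                         
  chi_3 (2d, j=1)            2             -1                   0                          

Spot check: chi_3 (2d, j=1) on {r^1, r^2} = -1.

Working: D_3 has order 2*3 = 6 with 3 conjugacy classes, hence 3 irreducibles. Sum of squared dims 1 + 1 + 4 = 6 = |G|. Linear characters come from the abelianisation; the 2-dimensional irreps have character r^k -> 2*cos(2*pi*j*k/3), reflections -> 0.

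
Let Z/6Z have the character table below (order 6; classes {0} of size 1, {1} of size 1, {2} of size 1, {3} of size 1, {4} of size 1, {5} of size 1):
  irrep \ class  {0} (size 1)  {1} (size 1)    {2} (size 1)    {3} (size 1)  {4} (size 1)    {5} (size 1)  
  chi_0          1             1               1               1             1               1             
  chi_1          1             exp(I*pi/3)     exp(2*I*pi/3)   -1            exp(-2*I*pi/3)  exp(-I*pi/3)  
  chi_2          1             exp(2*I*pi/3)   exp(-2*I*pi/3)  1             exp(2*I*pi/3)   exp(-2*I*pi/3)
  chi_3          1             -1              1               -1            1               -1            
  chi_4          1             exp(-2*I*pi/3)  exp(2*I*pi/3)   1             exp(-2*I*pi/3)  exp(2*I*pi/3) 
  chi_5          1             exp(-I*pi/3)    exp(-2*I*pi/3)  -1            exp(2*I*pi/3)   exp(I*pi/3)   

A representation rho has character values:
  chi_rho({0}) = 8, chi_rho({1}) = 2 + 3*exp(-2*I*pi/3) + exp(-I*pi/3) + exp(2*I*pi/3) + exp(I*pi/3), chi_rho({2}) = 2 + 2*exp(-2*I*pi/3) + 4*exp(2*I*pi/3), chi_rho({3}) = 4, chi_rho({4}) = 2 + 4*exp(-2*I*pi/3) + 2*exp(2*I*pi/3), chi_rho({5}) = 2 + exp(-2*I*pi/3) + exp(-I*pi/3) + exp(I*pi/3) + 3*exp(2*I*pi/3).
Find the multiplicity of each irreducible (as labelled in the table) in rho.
Multiplicities: chi_0: 2, chi_1: 1, chi_2: 1, chi_3: 0, chi_4: 3, chi_5: 1.

Working: Use <chi_rho, chi> = (1/|G|) sum_C |C| * chi_rho(C) * conj(chi(C)) with |G| = 6 for each irreducible chi in the table:
  <chi_rho, chi_0> = (1/6)[1*(8)*conj(1) + 1*(2 + 3*exp(-2*I*pi/3) + exp(-I*pi/3) + exp(2*I*pi/3) + exp(I*pi/3))*conj(1) + 1*(2 + 2*exp(-2*I*pi/3) + 4*exp(2*I*pi/3))*conj(1) + 1*(4)*conj(1) + 1*(2 + 4*exp(-2*I*pi/3) + 2*exp(2*I*pi/3))*conj(1) + 1*(2 + exp(-2*I*pi/3) + exp(-I*pi/3) + exp(I*pi/3) + 3*exp(2*I*pi/3))*conj(1)]
      = (1/6)[(8) + (2 + 3*exp(-2*I*pi/3) + exp(-I*pi/3) + exp(2*I*pi/3) + exp(I*pi/3)) + (2 + 2*exp(-2*I*pi/3) + 4*exp(2*I*pi/3)) + (4) + (2 + 4*exp(-2*I*pi/3) + 2*exp(2*I*pi/3)) + (2 + exp(-2*I*pi/3) + exp(-I*pi/3) + exp(I*pi/3) + 3*exp(2*I*pi/3))] = 12/6 = 2
  <chi_rho, chi_1> = (1/6)[1*(8)*conj(1) + 1*(2 + 3*exp(-2*I*pi/3) + exp(-I*pi/3) + exp(2*I*pi/3) + exp(I*pi/3))*conj(exp(I*pi/3)) + 1*(2 + 2*exp(-2*I*pi/3) + 4*exp(2*I*pi/3))*conj(exp(2*I*pi/3)) + 1*(4)*conj(-1) + 1*(2 + 4*exp(-2*I*pi/3) + 2*exp(2*I*pi/3))*conj(exp(-2*I*pi/3)) + 1*(2 + exp(-2*I*pi/3) + exp(-I*pi/3) + exp(I*pi/3) + 3*exp(2*I*pi/3))*conj(exp(-I*pi/3))]
      = (1/6)[(8) + (-2 + 2*exp(-I*pi/3) + exp(-2*I*pi/3) + exp(I*pi/3)) + (2) + (-4) + (2) + (-2 + exp(-I*pi/3) + exp(2*I*pi/3) + 2*exp(I*pi/3))] = 6/6 = 1
  <chi_rho, chi_2> = (1/6)[1*(8)*conj(1) + 1*(2 + 3*exp(-2*I*pi/3) + exp(-I*pi/3) + exp(2*I*pi/3) + exp(I*pi/3))*conj(exp(2*I*pi/3)) + 1*(2 + 2*exp(-2*I*pi/3) + 4*exp(2*I*pi/3))*conj(exp(-2*I*pi/3)) + 1*(4)*conj(1) + 1*(2 + 4*exp(-2*I*pi/3) + 2*exp(2*I*pi/3))*conj(exp(2*I*pi/3)) + 1*(2 + exp(-2*I*pi/3) + exp(-I*pi/3) + exp(I*pi/3) + 3*exp(2*I*pi/3))*conj(exp(-2*I*pi/3))]
      = (1/6)[(8) + (-2) + (2 + 4*exp(-2*I*pi/3) + 2*exp(2*I*pi/3)) + (4) + (2 + 2*exp(-2*I*pi/3) + 4*exp(2*I*pi/3)) + (-2)] = 6/6 = 1
  <chi_rho, chi_3> = (1/6)[1*(8)*conj(1) + 1*(2 + 3*exp(-2*I*pi/3) + exp(-I*pi/3) + exp(2*I*pi/3) + exp(I*pi/3))*conj(-1) + 1*(2 + 2*exp(-2*I*pi/3) + 4*exp(2*I*pi/3))*conj(1) + 1*(4)*conj(-1) + 1*(2 + 4*exp(-2*I*pi/3) + 2*exp(2*I*pi/3))*conj(1) + 1*(2 + exp(-2*I*pi/3) + exp(-I*pi/3) + exp(I*pi/3) + 3*exp(2*I*pi/3))*conj(-1)]
      = (1/6)[(8) + (-2 - exp(I*pi/3) - exp(2*I*pi/3) - exp(-I*pi/3) - 3*exp(-2*I*pi/3)) + (2 + 2*exp(-2*I*pi/3) + 4*exp(2*I*pi/3)) + (-4) + (2 + 4*exp(-2*I*pi/3) + 2*exp(2*I*pi/3)) + (-2 - 3*exp(2*I*pi/3) - exp(I*pi/3) - exp(-I*pi/3) - exp(-2*I*pi/3))] = 0/6 = 0
  <chi_rho, chi_4> = (1/6)[1*(8)*conj(1) + 1*(2 + 3*exp(-2*I*pi/3) + exp(-I*pi/3) + exp(2*I*pi/3) + exp(I*pi/3))*conj(exp(-2*I*pi/3)) + 1*(2 + 2*exp(-2*I*pi/3) + 4*exp(2*I*pi/3))*conj(exp(2*I*pi/3)) + 1*(4)*conj(1) + 1*(2 + 4*exp(-2*I*pi/3) + 2*exp(2*I*pi/3))*conj(exp(-2*I*pi/3)) + 1*(2 + exp(-2*I*pi/3) + exp(-I*pi/3) + exp(I*pi/3) + 3*exp(2*I*pi/3))*conj(exp(2*I*pi/3))]
      = (1/6)[(8) + (2 + exp(-2*I*pi/3) + exp(I*pi/3) + 2*exp(2*I*pi/3)) + (2) + (4) + (2) + (2 + 2*exp(-2*I*pi/3) + exp(-I*pi/3) + exp(2*I*pi/3))] = 18/6 = 3
  <chi_rho, chi_5> = (1/6)[1*(8)*conj(1) + 1*(2 + 3*exp(-2*I*pi/3) + exp(-I*pi/3) + exp(2*I*pi/3) + exp(I*pi/3))*conj(exp(-I*pi/3)) + 1*(2 + 2*exp(-2*I*pi/3) + 4*exp(2*I*pi/3))*conj(exp(-2*I*pi/3)) + 1*(4)*conj(-1) + 1*(2 + 4*exp(-2*I*pi/3) + 2*exp(2*I*pi/3))*conj(exp(2*I*pi/3)) + 1*(2 + exp(-2*I*pi/3) + exp(-I*pi/3) + exp(I*pi/3) + 3*exp(2*I*pi/3))*conj(exp(I*pi/3))]
      = (1/6)[(8) + (2) + (2 + 4*exp(-2*I*pi/3) + 2*exp(2*I*pi/3)) + (-4) + (2 + 2*exp(-2*I*pi/3) + 4*exp(2*I*pi/3)) + (2)] = 6/6 = 1
(Exp terms are combined using exp(i*s)*conj(exp(i*t)) = exp(i*(s-t)), and sums of them are collapsed using the identity that for every m > 1 the m distinct m-th roots of unity sum to 0, e.g. 1 + exp(2*I*pi/3) + exp(-2*I*pi/3) = 0.)
Dimension check: dim(rho) = sum (mult * dim) = 2*1 + 1*1 + 1*1 + 0*1 + 3*1 + 1*1 = 8 = chi_rho(e) = 8.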